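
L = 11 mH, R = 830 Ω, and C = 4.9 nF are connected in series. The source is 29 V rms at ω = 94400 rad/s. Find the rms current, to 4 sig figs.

X_L = ωL = 1038 Ω
X_C = 1/(ωC) = 2162 Ω
Net reactance X = X_L − X_C = -1123 Ω
Z = 830.0 − j1123 Ω
|Z| = √(830.0² + 1123²) = 1397 Ω
I = V/|Z| = 29/1397 = 20.76 mA

20.76 mA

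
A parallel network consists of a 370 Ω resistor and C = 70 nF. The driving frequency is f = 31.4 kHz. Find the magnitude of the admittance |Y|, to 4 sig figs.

ω = 2πf = 197300 rad/s
X_C = 1/(ωC) = 72.41 Ω
Parallel: admittances add. Y = 1/R + jωC
Y = (0.002703 + j0.01381) S
|Y| = 0.01407 S → |Z| = 1/|Y| = 71.06 Ω, ∠Z = −∠Y = -78.93°

14.07 mS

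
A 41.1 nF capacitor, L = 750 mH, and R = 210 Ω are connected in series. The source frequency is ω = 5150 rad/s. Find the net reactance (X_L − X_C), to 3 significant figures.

-862 Ω

X_L = ωL = 3860 Ω
X_C = 1/(ωC) = 4720 Ω
X = 3860 − 4720 = -862 Ω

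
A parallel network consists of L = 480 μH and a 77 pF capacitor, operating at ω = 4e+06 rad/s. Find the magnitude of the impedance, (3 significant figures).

X_L = ωL = 1920 Ω
X_C = 1/(ωC) = 3250 Ω
Parallel: admittances add. Y = 1/(jωL) + jωC
Y = (0 − j0.000213) S
|Y| = 0.000213 S → |Z| = 1/|Y| = 4700 Ω, ∠Z = −∠Y = 90.0°

4700 Ω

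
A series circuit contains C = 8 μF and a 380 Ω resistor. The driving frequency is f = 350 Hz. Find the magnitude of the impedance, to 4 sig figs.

ω = 2πf = 2199 rad/s
X_C = 1/(ωC) = 56.84 Ω
Z = 380.0 − j56.84 Ω
|Z| = √(380.0² + 56.84²) = 384.2 Ω

384.2 Ω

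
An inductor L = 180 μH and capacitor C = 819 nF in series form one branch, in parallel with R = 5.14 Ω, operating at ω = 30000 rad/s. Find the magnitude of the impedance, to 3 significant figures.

X_L = ωL = 5.40 Ω
X_C = 1/(ωC) = 40.7 Ω
Branch 1: Z₁ = R = 5.14 Ω
Branch 2 (series LC): Z₂ = j(X_L − X_C) = −j35.3 Ω
Parallel: Z = Z₁Z₂/(Z₁+Z₂), |Z| = 5.09 Ω, ∠Z = -8.28°

5.09 Ω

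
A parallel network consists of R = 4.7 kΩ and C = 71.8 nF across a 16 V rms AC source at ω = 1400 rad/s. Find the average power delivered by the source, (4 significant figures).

54.47 mW

X_C = 1/(ωC) = 9948 Ω
Parallel: admittances add. Y = 1/R + jωC
Y = (0.0002128 + j0.0001005) S
|Y| = 0.0002353 S → |Z| = 1/|Y| = 4250 Ω, ∠Z = −∠Y = -25.29°
I = V/|Z| = 3.765 mA
P = VI cos φ = 16 × 0.003765 × cos(-25.29°) = 54.47 mW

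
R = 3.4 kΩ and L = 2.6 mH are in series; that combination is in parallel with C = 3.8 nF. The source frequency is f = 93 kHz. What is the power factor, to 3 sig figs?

ω = 2πf = 584300 rad/s
X_L = ωL = 1520 Ω
X_C = 1/(ωC) = 450 Ω
Branch 1 (R+jX_L): Z₁ = 3400 + j1520 Ω, |Z₁| = 3720 Ω
Branch 2 (−jX_C): Z₂ = −j450 Ω
Parallel: Z = Z₁Z₂/(Z₁+Z₂), |Z| = 471 Ω, ∠Z = -83.4°
cos φ = cos(-83.4°) = 0.115

0.115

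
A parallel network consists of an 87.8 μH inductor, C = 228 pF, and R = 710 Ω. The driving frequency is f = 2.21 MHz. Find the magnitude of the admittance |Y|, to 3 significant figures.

2.74 mS

ω = 2πf = 1.389e+07 rad/s
X_L = ωL = 1220 Ω
X_C = 1/(ωC) = 316 Ω
Parallel: admittances add. Y = 1/R + 1/(jωL) + jωC
Y = (0.00141 + j0.00235) S
|Y| = 0.00274 S → |Z| = 1/|Y| = 365 Ω, ∠Z = −∠Y = -59.0°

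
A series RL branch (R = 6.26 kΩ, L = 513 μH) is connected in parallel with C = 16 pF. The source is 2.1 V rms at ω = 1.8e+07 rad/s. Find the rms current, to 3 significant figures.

X_L = ωL = 9230 Ω
X_C = 1/(ωC) = 3470 Ω
Branch 1 (R+jX_L): Z₁ = 6260 + j9230 Ω, |Z₁| = 11200 Ω
Branch 2 (−jX_C): Z₂ = −j3470 Ω
Parallel: Z = Z₁Z₂/(Z₁+Z₂), |Z| = 4550 Ω, ∠Z = -76.8°
I = V/|Z| = 2.1/4550 = 461 μA

461 μA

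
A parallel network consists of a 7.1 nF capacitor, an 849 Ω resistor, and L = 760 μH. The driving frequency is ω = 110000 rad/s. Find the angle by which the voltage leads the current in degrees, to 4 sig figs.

X_L = ωL = 83.60 Ω
X_C = 1/(ωC) = 1280 Ω
Parallel: admittances add. Y = 1/R + 1/(jωL) + jωC
Y = (0.001178 − j0.01118) S
|Y| = 0.01124 S → |Z| = 1/|Y| = 88.95 Ω, ∠Z = −∠Y = 83.99°

83.99°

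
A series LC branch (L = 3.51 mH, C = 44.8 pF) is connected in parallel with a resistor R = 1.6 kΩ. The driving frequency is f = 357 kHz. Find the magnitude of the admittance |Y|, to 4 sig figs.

ω = 2πf = 2.243e+06 rad/s
X_L = ωL = 7873 Ω
X_C = 1/(ωC) = 9951 Ω
Branch 1: Z₁ = R = 1600 Ω
Branch 2 (series LC): Z₂ = j(X_L − X_C) = −j2078 Ω
Parallel: Z = Z₁Z₂/(Z₁+Z₂), |Z| = 1268 Ω, ∠Z = -37.60°
|Y| = 1/|Z| = 788.8 μS

788.8 μS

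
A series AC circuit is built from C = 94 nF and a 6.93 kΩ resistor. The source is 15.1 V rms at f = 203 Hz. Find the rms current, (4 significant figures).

1.392 mA

ω = 2πf = 1275 rad/s
X_C = 1/(ωC) = 8341 Ω
Z = 6930 − j8341 Ω
|Z| = √(6930² + 8341²) = 10840 Ω
I = V/|Z| = 15.1/10840 = 1.392 mA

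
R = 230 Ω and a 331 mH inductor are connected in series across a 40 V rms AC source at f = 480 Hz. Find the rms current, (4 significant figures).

ω = 2πf = 3016 rad/s
X_L = ωL = 998.3 Ω
Z = 230.0 + j998.3 Ω
|Z| = √(230.0² + 998.3²) = 1024 Ω
I = V/|Z| = 40/1024 = 39.05 mA

39.05 mA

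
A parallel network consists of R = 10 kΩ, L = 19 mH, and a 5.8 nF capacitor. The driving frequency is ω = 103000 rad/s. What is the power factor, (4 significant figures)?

X_L = ωL = 1957 Ω
X_C = 1/(ωC) = 1674 Ω
Parallel: admittances add. Y = 1/R + 1/(jωL) + jωC
Y = (0.0001000 + j8.641e-05) S
|Y| = 0.0001322 S → |Z| = 1/|Y| = 7566 Ω, ∠Z = −∠Y = -40.83°
cos φ = cos(-40.83°) = 0.7566

0.7566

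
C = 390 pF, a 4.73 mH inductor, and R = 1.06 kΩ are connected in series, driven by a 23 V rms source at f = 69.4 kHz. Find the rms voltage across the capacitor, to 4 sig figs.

ω = 2πf = 436100 rad/s
X_L = ωL = 2063 Ω
X_C = 1/(ωC) = 5880 Ω
Net reactance X = X_L − X_C = -3818 Ω
Z = 1060 − j3818 Ω
|Z| = √(1060² + 3818²) = 3962 Ω
I = V/|Z| = 5.805 mA
V_C = I·|Z_C| = 0.005805 × 5880 = 34.13 V

34.13 V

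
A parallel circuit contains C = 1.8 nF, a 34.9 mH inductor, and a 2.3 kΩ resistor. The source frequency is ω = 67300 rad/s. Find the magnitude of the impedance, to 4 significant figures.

X_L = ωL = 2349 Ω
X_C = 1/(ωC) = 8255 Ω
Parallel: admittances add. Y = 1/R + 1/(jωL) + jωC
Y = (0.0004348 − j0.0003046) S
|Y| = 0.0005309 S → |Z| = 1/|Y| = 1884 Ω, ∠Z = −∠Y = 35.02°

1884 Ω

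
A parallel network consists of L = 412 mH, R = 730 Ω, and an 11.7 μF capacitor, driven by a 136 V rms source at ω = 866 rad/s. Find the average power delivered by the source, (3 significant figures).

25.3 W

X_L = ωL = 357 Ω
X_C = 1/(ωC) = 98.7 Ω
Parallel: admittances add. Y = 1/R + 1/(jωL) + jωC
Y = (0.00137 + j0.00733) S
|Y| = 0.00746 S → |Z| = 1/|Y| = 134 Ω, ∠Z = −∠Y = -79.4°
I = V/|Z| = 1.01 A
P = VI cos φ = 136 × 1.01 × cos(-79.4°) = 25.3 W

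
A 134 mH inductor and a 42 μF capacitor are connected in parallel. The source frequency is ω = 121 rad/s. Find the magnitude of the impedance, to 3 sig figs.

X_L = ωL = 16.2 Ω
X_C = 1/(ωC) = 197 Ω
Parallel: admittances add. Y = 1/(jωL) + jωC
Y = (0 − j0.0566) S
|Y| = 0.0566 S → |Z| = 1/|Y| = 17.7 Ω, ∠Z = −∠Y = 90.0°

17.7 Ω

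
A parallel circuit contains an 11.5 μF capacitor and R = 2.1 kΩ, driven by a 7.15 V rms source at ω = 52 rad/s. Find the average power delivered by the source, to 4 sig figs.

X_C = 1/(ωC) = 1672 Ω
Parallel: admittances add. Y = 1/R + jωC
Y = (0.0004762 + j0.0005980) S
|Y| = 0.0007644 S → |Z| = 1/|Y| = 1308 Ω, ∠Z = −∠Y = -51.47°
I = V/|Z| = 5.466 mA
P = VI cos φ = 7.15 × 0.005466 × cos(-51.47°) = 24.34 mW

24.34 mW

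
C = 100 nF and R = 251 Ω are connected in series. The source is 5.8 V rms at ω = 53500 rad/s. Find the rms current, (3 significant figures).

X_C = 1/(ωC) = 187 Ω
Z = 251 − j187 Ω
|Z| = √(251² + 187²) = 313 Ω
I = V/|Z| = 5.8/313 = 18.5 mA

18.5 mA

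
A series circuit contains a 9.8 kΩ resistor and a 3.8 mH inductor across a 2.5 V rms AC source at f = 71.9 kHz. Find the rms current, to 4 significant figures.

251.3 μA

ω = 2πf = 451800 rad/s
X_L = ωL = 1717 Ω
Z = 9800 + j1717 Ω
|Z| = √(9800² + 1717²) = 9949 Ω
I = V/|Z| = 2.5/9949 = 251.3 μA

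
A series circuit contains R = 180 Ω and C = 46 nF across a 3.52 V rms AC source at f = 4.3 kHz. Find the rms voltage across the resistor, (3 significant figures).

ω = 2πf = 27020 rad/s
X_C = 1/(ωC) = 805 Ω
Z = 180 − j805 Ω
|Z| = √(180² + 805²) = 825 Ω
I = V/|Z| = 4.27 mA
V_R = I·|Z_R| = 0.00427 × 180 = 0.768 V

0.768 V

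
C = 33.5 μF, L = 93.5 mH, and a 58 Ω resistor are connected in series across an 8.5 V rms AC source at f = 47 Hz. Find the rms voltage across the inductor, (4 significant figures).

ω = 2πf = 295.3 rad/s
X_L = ωL = 27.61 Ω
X_C = 1/(ωC) = 101.1 Ω
Net reactance X = X_L − X_C = -73.47 Ω
Z = 58.00 − j73.47 Ω
|Z| = √(58.00² + 73.47²) = 93.61 Ω
I = V/|Z| = 90.81 mA
V_L = I·|Z_L| = 0.09081 × 27.61 = 2.507 V

2.507 V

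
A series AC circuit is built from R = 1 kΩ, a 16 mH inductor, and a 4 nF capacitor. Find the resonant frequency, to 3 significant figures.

ω₀ = 1/√(LC) = 1/√(0.016 × 4e-09) = 125000 rad/s
f₀ = ω₀/(2π) = 19.9 kHz

19.9 kHz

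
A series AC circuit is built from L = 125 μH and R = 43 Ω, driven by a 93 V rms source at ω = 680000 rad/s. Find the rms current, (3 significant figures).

976 mA

X_L = ωL = 85.0 Ω
Z = 43.0 + j85.0 Ω
|Z| = √(43.0² + 85.0²) = 95.3 Ω
I = V/|Z| = 93/95.3 = 976 mA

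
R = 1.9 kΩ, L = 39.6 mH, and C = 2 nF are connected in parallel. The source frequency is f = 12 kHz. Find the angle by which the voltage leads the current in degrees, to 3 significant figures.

ω = 2πf = 75400 rad/s
X_L = ωL = 2990 Ω
X_C = 1/(ωC) = 6630 Ω
Parallel: admittances add. Y = 1/R + 1/(jωL) + jωC
Y = (0.000526 − j0.000184) S
|Y| = 0.000558 S → |Z| = 1/|Y| = 1790 Ω, ∠Z = −∠Y = 19.3°

19.3°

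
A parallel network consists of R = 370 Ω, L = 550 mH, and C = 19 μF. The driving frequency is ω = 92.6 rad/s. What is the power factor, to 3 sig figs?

X_L = ωL = 50.9 Ω
X_C = 1/(ωC) = 568 Ω
Parallel: admittances add. Y = 1/R + 1/(jωL) + jωC
Y = (0.00270 − j0.0179) S
|Y| = 0.0181 S → |Z| = 1/|Y| = 55.3 Ω, ∠Z = −∠Y = 81.4°
cos φ = cos(81.4°) = 0.149

0.149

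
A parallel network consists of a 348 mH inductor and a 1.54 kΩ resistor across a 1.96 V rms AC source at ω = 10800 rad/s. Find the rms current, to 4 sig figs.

X_L = ωL = 3758 Ω
Parallel: admittances add. Y = 1/R + 1/(jωL)
Y = (0.0006494 − j0.0002661) S
|Y| = 0.0007017 S → |Z| = 1/|Y| = 1425 Ω, ∠Z = −∠Y = 22.28°
I = V/|Z| = 1.96/1425 = 1.375 mA

1.375 mA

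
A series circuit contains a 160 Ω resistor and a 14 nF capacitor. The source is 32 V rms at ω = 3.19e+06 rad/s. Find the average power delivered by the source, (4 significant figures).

6.277 W

X_C = 1/(ωC) = 22.39 Ω
Z = 160.0 − j22.39 Ω
|Z| = √(160.0² + 22.39²) = 161.6 Ω
∠Z = arctan(-22.39/160.0) = -7.967°
I = V/|Z| = 198.1 mA
P = VI cos φ = 32 × 0.1981 × cos(-7.967°) = 6.277 W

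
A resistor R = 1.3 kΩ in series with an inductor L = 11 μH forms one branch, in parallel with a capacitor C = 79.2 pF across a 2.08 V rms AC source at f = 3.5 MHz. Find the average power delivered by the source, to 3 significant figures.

3.22 mW

ω = 2πf = 2.199e+07 rad/s
X_L = ωL = 242 Ω
X_C = 1/(ωC) = 574 Ω
Branch 1 (R+jX_L): Z₁ = 1300 + j242 Ω, |Z₁| = 1320 Ω
Branch 2 (−jX_C): Z₂ = −j574 Ω
Parallel: Z = Z₁Z₂/(Z₁+Z₂), |Z| = 566 Ω, ∠Z = -65.1°
I = V/|Z| = 3.68 mA
P = VI cos φ = 2.08 × 0.00368 × cos(-65.1°) = 3.22 mW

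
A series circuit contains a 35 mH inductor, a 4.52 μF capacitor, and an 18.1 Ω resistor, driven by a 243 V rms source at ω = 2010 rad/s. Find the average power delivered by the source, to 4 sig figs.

X_L = ωL = 70.35 Ω
X_C = 1/(ωC) = 110.1 Ω
Net reactance X = X_L − X_C = -39.72 Ω
Z = 18.10 − j39.72 Ω
|Z| = √(18.10² + 39.72²) = 43.65 Ω
∠Z = arctan(-39.72/18.10) = -65.50°
I = V/|Z| = 5.567 A
P = VI cos φ = 243 × 5.567 × cos(-65.50°) = 561.0 W

561.0 W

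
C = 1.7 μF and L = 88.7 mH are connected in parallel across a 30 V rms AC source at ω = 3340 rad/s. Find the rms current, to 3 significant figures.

X_L = ωL = 296 Ω
X_C = 1/(ωC) = 176 Ω
Parallel: admittances add. Y = 1/(jωL) + jωC
Y = (0 + j0.00230) S
|Y| = 0.00230 S → |Z| = 1/|Y| = 434 Ω, ∠Z = −∠Y = -90.0°
I = V/|Z| = 30/434 = 69.1 mA

69.1 mA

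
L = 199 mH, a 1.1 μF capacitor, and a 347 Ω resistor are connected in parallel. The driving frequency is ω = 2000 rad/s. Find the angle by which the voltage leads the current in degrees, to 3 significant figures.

X_L = ωL = 398 Ω
X_C = 1/(ωC) = 455 Ω
Parallel: admittances add. Y = 1/R + 1/(jωL) + jωC
Y = (0.00288 − j0.000313) S
|Y| = 0.00290 S → |Z| = 1/|Y| = 345 Ω, ∠Z = −∠Y = 6.19°

6.19°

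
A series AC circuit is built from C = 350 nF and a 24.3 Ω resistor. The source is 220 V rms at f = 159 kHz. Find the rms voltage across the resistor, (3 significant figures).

218 V

ω = 2πf = 999000 rad/s
X_C = 1/(ωC) = 2.86 Ω
Z = 24.3 − j2.86 Ω
|Z| = √(24.3² + 2.86²) = 24.5 Ω
I = V/|Z| = 8.99 A
V_R = I·|Z_R| = 8.99 × 24.3 = 218 V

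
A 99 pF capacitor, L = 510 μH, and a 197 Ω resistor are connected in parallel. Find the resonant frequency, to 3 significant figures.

708 kHz

ω₀ = 1/√(LC) = 1/√(0.00051 × 9.9e-11) = 4.45e+06 rad/s
f₀ = ω₀/(2π) = 708 kHz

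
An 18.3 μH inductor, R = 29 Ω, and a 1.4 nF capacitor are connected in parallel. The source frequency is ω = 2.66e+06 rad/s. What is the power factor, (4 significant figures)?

X_L = ωL = 48.68 Ω
X_C = 1/(ωC) = 268.5 Ω
Parallel: admittances add. Y = 1/R + 1/(jωL) + jωC
Y = (0.03448 − j0.01682) S
|Y| = 0.03837 S → |Z| = 1/|Y| = 26.06 Ω, ∠Z = −∠Y = 26.00°
cos φ = cos(26.00°) = 0.8988

0.8988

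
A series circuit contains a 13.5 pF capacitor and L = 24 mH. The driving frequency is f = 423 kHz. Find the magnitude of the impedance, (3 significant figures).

ω = 2πf = 2.658e+06 rad/s
X_L = ωL = 63800 Ω
X_C = 1/(ωC) = 27900 Ω
Net reactance X = X_L − X_C = 35900 Ω
Z = j35900 Ω
|Z| = √(0² + 35900²) = 35900 Ω

35900 Ω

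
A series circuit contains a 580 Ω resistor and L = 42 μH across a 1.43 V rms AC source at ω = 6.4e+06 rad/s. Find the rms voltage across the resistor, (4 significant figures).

X_L = ωL = 268.8 Ω
Z = 580.0 + j268.8 Ω
|Z| = √(580.0² + 268.8²) = 639.3 Ω
I = V/|Z| = 2.237 mA
V_R = I·|Z_R| = 0.002237 × 580.0 = 1.297 V

1.297 V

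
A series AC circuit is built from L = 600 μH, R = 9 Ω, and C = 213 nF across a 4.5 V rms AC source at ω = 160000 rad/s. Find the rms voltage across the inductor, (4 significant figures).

6.423 V

X_L = ωL = 96.00 Ω
X_C = 1/(ωC) = 29.34 Ω
Net reactance X = X_L − X_C = 66.66 Ω
Z = 9.000 + j66.66 Ω
|Z| = √(9.000² + 66.66²) = 67.26 Ω
I = V/|Z| = 66.90 mA
V_L = I·|Z_L| = 0.06690 × 96.00 = 6.423 V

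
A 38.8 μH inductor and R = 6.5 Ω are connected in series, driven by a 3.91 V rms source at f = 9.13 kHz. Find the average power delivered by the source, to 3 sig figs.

2.11 W

ω = 2πf = 57370 rad/s
X_L = ωL = 2.23 Ω
Z = 6.50 + j2.23 Ω
|Z| = √(6.50² + 2.23²) = 6.87 Ω
∠Z = arctan(2.23/6.50) = 18.9°
I = V/|Z| = 569 mA
P = VI cos φ = 3.91 × 0.569 × cos(18.9°) = 2.11 W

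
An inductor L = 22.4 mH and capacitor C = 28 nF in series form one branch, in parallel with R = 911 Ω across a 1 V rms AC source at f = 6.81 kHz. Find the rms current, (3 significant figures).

8.15 mA

ω = 2πf = 42790 rad/s
X_L = ωL = 958 Ω
X_C = 1/(ωC) = 835 Ω
Branch 1: Z₁ = R = 911 Ω
Branch 2 (series LC): Z₂ = j(X_L − X_C) = j124 Ω
Parallel: Z = Z₁Z₂/(Z₁+Z₂), |Z| = 123 Ω, ∠Z = 82.3°
I = V/|Z| = 1/123 = 8.15 mA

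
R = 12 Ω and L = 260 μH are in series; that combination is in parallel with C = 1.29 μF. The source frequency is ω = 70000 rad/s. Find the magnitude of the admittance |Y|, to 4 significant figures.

57.81 mS

X_L = ωL = 18.20 Ω
X_C = 1/(ωC) = 11.07 Ω
Branch 1 (R+jX_L): Z₁ = 12.00 + j18.20 Ω, |Z₁| = 21.80 Ω
Branch 2 (−jX_C): Z₂ = −j11.07 Ω
Parallel: Z = Z₁Z₂/(Z₁+Z₂), |Z| = 17.30 Ω, ∠Z = -64.10°
|Y| = 1/|Z| = 57.81 mS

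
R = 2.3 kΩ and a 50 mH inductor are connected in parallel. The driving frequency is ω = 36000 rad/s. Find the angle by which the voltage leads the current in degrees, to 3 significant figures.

52.0°

X_L = ωL = 1800 Ω
Parallel: admittances add. Y = 1/R + 1/(jωL)
Y = (0.000435 − j0.000556) S
|Y| = 0.000705 S → |Z| = 1/|Y| = 1420 Ω, ∠Z = −∠Y = 52.0°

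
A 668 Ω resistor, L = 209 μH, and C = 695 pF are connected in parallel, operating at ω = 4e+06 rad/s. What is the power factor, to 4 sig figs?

X_L = ωL = 836.0 Ω
X_C = 1/(ωC) = 359.7 Ω
Parallel: admittances add. Y = 1/R + 1/(jωL) + jωC
Y = (0.001497 + j0.001584) S
|Y| = 0.002179 S → |Z| = 1/|Y| = 458.9 Ω, ∠Z = −∠Y = -46.61°
cos φ = cos(-46.61°) = 0.6869

0.6869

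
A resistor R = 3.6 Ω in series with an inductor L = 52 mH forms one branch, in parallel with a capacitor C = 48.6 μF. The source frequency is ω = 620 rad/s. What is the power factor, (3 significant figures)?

0.989

X_L = ωL = 32.2 Ω
X_C = 1/(ωC) = 33.2 Ω
Branch 1 (R+jX_L): Z₁ = 3.60 + j32.2 Ω, |Z₁| = 32.4 Ω
Branch 2 (−jX_C): Z₂ = −j33.2 Ω
Parallel: Z = Z₁Z₂/(Z₁+Z₂), |Z| = 289 Ω, ∠Z = 8.37°
cos φ = cos(8.37°) = 0.989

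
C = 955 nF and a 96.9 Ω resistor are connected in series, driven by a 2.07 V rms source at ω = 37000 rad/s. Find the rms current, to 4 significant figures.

20.51 mA

X_C = 1/(ωC) = 28.30 Ω
Z = 96.90 − j28.30 Ω
|Z| = √(96.90² + 28.30²) = 100.9 Ω
I = V/|Z| = 2.07/100.9 = 20.51 mA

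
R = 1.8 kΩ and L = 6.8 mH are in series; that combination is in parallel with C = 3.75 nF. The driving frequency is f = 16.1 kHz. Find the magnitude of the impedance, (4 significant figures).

1915 Ω

ω = 2πf = 101200 rad/s
X_L = ωL = 687.9 Ω
X_C = 1/(ωC) = 2636 Ω
Branch 1 (R+jX_L): Z₁ = 1800 + j687.9 Ω, |Z₁| = 1927 Ω
Branch 2 (−jX_C): Z₂ = −j2636 Ω
Parallel: Z = Z₁Z₂/(Z₁+Z₂), |Z| = 1915 Ω, ∠Z = -21.82°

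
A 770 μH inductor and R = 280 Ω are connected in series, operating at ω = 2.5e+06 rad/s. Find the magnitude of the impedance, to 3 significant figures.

X_L = ωL = 1920 Ω
Z = 280 + j1920 Ω
|Z| = √(280² + 1920²) = 1950 Ω

1950 Ω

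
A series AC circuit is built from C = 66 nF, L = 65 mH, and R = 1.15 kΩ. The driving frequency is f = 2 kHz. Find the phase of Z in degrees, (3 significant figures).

-18.7°

ω = 2πf = 12570 rad/s
X_L = ωL = 817 Ω
X_C = 1/(ωC) = 1210 Ω
Net reactance X = X_L − X_C = -389 Ω
Z = 1150 − j389 Ω
|Z| = √(1150² + 389²) = 1210 Ω
∠Z = arctan(-389/1150) = -18.7°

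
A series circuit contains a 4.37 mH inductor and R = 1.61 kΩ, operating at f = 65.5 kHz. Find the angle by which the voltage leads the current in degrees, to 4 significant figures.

ω = 2πf = 411500 rad/s
X_L = ωL = 1798 Ω
Z = 1610 + j1798 Ω
|Z| = √(1610² + 1798²) = 2414 Ω
∠Z = arctan(1798/1610) = 48.16°

48.16°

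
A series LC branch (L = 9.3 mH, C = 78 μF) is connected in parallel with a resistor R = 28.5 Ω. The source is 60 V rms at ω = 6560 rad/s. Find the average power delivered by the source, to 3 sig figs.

X_L = ωL = 61.0 Ω
X_C = 1/(ωC) = 1.95 Ω
Branch 1: Z₁ = R = 28.5 Ω
Branch 2 (series LC): Z₂ = j(X_L − X_C) = j59.1 Ω
Parallel: Z = Z₁Z₂/(Z₁+Z₂), |Z| = 25.7 Ω, ∠Z = 25.8°
I = V/|Z| = 2.34 A
P = VI cos φ = 60 × 2.34 × cos(25.8°) = 126 W

126 W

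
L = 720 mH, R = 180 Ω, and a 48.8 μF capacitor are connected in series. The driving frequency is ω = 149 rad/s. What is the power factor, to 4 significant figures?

X_L = ωL = 107.3 Ω
X_C = 1/(ωC) = 137.5 Ω
Net reactance X = X_L − X_C = -30.25 Ω
Z = 180.0 − j30.25 Ω
|Z| = √(180.0² + 30.25²) = 182.5 Ω
∠Z = arctan(-30.25/180.0) = -9.539°
cos φ = cos(-9.539°) = 0.9862

0.9862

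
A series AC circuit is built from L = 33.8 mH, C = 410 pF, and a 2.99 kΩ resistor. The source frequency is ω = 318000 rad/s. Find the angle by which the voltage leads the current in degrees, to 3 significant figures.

X_L = ωL = 10700 Ω
X_C = 1/(ωC) = 7670 Ω
Net reactance X = X_L − X_C = 3080 Ω
Z = 2990 + j3080 Ω
|Z| = √(2990² + 3080²) = 4290 Ω
∠Z = arctan(3080/2990) = 45.8°

45.8°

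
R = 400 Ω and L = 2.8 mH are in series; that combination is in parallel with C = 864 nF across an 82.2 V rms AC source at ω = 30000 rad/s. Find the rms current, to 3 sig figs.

2.10 A

X_L = ωL = 84.0 Ω
X_C = 1/(ωC) = 38.6 Ω
Branch 1 (R+jX_L): Z₁ = 400 + j84.0 Ω, |Z₁| = 409 Ω
Branch 2 (−jX_C): Z₂ = −j38.6 Ω
Parallel: Z = Z₁Z₂/(Z₁+Z₂), |Z| = 39.2 Ω, ∠Z = -84.6°
I = V/|Z| = 82.2/39.2 = 2.10 A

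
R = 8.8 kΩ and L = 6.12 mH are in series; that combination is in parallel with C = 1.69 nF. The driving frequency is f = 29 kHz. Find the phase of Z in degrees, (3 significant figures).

ω = 2πf = 182200 rad/s
X_L = ωL = 1120 Ω
X_C = 1/(ωC) = 3250 Ω
Branch 1 (R+jX_L): Z₁ = 8800 + j1120 Ω, |Z₁| = 8870 Ω
Branch 2 (−jX_C): Z₂ = −j3250 Ω
Parallel: Z = Z₁Z₂/(Z₁+Z₂), |Z| = 3180 Ω, ∠Z = -69.2°

-69.2°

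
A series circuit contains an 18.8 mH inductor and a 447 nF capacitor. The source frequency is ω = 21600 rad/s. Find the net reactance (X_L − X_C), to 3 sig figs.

303 Ω

X_L = ωL = 406 Ω
X_C = 1/(ωC) = 104 Ω
X = 406 − 104 = 303 Ω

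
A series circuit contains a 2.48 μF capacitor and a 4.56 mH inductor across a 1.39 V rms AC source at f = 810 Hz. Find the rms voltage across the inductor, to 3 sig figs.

ω = 2πf = 5089 rad/s
X_L = ωL = 23.2 Ω
X_C = 1/(ωC) = 79.2 Ω
Net reactance X = X_L − X_C = -56.0 Ω
Z = − j56.0 Ω
|Z| = √(0² + 56.0²) = 56.0 Ω
I = V/|Z| = 24.8 mA
V_L = I·|Z_L| = 0.0248 × 23.2 = 0.576 V

0.576 V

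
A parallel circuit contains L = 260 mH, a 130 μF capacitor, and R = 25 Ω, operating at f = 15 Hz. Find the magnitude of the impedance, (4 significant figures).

20.35 Ω

ω = 2πf = 94.25 rad/s
X_L = ωL = 24.50 Ω
X_C = 1/(ωC) = 81.62 Ω
Parallel: admittances add. Y = 1/R + 1/(jωL) + jωC
Y = (0.04000 − j0.02856) S
|Y| = 0.04915 S → |Z| = 1/|Y| = 20.35 Ω, ∠Z = −∠Y = 35.52°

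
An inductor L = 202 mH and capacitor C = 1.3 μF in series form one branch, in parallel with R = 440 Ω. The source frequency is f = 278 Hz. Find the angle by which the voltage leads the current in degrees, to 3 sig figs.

-78.7°

ω = 2πf = 1747 rad/s
X_L = ωL = 353 Ω
X_C = 1/(ωC) = 440 Ω
Branch 1: Z₁ = R = 440 Ω
Branch 2 (series LC): Z₂ = j(X_L − X_C) = −j87.5 Ω
Parallel: Z = Z₁Z₂/(Z₁+Z₂), |Z| = 85.9 Ω, ∠Z = -78.7°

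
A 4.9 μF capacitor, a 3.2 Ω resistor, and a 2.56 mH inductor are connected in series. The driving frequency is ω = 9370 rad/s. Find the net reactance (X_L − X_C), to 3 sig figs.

X_L = ωL = 24.0 Ω
X_C = 1/(ωC) = 21.8 Ω
X = 24.0 − 21.8 = 2.21 Ω

2.21 Ω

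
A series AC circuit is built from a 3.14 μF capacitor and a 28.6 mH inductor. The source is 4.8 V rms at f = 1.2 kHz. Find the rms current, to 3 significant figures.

ω = 2πf = 7540 rad/s
X_L = ωL = 216 Ω
X_C = 1/(ωC) = 42.2 Ω
Net reactance X = X_L − X_C = 173 Ω
Z = j173 Ω
|Z| = √(0² + 173²) = 173 Ω
I = V/|Z| = 4.8/173 = 27.7 mA

27.7 mA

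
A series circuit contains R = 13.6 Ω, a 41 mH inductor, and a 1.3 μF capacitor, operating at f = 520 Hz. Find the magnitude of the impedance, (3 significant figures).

ω = 2πf = 3267 rad/s
X_L = ωL = 134 Ω
X_C = 1/(ωC) = 235 Ω
Net reactance X = X_L − X_C = -101 Ω
Z = 13.6 − j101 Ω
|Z| = √(13.6² + 101²) = 102 Ω

102 Ω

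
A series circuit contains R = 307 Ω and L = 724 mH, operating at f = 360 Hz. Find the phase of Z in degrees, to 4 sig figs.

ω = 2πf = 2262 rad/s
X_L = ωL = 1638 Ω
Z = 307.0 + j1638 Ω
|Z| = √(307.0² + 1638²) = 1666 Ω
∠Z = arctan(1638/307.0) = 79.38°

79.38°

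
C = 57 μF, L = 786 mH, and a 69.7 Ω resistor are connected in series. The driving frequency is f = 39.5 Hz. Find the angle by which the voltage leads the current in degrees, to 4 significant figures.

60.74°

ω = 2πf = 248.2 rad/s
X_L = ωL = 195.1 Ω
X_C = 1/(ωC) = 70.69 Ω
Net reactance X = X_L − X_C = 124.4 Ω
Z = 69.70 + j124.4 Ω
|Z| = √(69.70² + 124.4²) = 142.6 Ω
∠Z = arctan(124.4/69.70) = 60.74°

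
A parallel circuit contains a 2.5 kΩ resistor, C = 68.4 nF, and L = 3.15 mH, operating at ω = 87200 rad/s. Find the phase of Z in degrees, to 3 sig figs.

-80.2°

X_L = ωL = 275 Ω
X_C = 1/(ωC) = 168 Ω
Parallel: admittances add. Y = 1/R + 1/(jωL) + jωC
Y = (0.000400 + j0.00232) S
|Y| = 0.00236 S → |Z| = 1/|Y| = 424 Ω, ∠Z = −∠Y = -80.2°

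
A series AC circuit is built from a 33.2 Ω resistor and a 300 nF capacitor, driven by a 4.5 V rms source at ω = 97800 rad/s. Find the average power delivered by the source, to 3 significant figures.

297 mW

X_C = 1/(ωC) = 34.1 Ω
Z = 33.2 − j34.1 Ω
|Z| = √(33.2² + 34.1²) = 47.6 Ω
∠Z = arctan(-34.1/33.2) = -45.8°
I = V/|Z| = 94.6 mA
P = VI cos φ = 4.5 × 0.0946 × cos(-45.8°) = 297 mW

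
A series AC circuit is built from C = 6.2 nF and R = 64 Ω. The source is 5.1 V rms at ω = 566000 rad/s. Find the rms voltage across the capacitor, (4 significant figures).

X_C = 1/(ωC) = 285.0 Ω
Z = 64.00 − j285.0 Ω
|Z| = √(64.00² + 285.0²) = 292.1 Ω
I = V/|Z| = 17.46 mA
V_C = I·|Z_C| = 0.01746 × 285.0 = 4.976 V

4.976 V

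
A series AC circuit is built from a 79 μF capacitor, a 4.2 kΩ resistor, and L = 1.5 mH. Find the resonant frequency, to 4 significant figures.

462.3 Hz

ω₀ = 1/√(LC) = 1/√(0.0015 × 7.9e-05) = 2905 rad/s
f₀ = ω₀/(2π) = 462.3 Hz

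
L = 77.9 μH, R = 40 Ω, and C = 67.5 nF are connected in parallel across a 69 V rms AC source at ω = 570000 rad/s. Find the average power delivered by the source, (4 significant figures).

119.0 W

X_L = ωL = 44.40 Ω
X_C = 1/(ωC) = 25.99 Ω
Parallel: admittances add. Y = 1/R + 1/(jωL) + jωC
Y = (0.02500 + j0.01595) S
|Y| = 0.02966 S → |Z| = 1/|Y| = 33.72 Ω, ∠Z = −∠Y = -32.54°
I = V/|Z| = 2.046 A
P = VI cos φ = 69 × 2.046 × cos(-32.54°) = 119.0 W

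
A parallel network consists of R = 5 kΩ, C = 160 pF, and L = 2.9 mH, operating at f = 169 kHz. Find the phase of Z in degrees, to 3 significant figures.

37.7°

ω = 2πf = 1.062e+06 rad/s
X_L = ωL = 3080 Ω
X_C = 1/(ωC) = 5890 Ω
Parallel: admittances add. Y = 1/R + 1/(jωL) + jωC
Y = (0.000200 − j0.000155) S
|Y| = 0.000253 S → |Z| = 1/|Y| = 3950 Ω, ∠Z = −∠Y = 37.7°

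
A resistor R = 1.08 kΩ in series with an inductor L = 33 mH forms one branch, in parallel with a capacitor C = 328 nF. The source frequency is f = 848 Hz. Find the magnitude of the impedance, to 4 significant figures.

544.2 Ω

ω = 2πf = 5328 rad/s
X_L = ωL = 175.8 Ω
X_C = 1/(ωC) = 572.2 Ω
Branch 1 (R+jX_L): Z₁ = 1080 + j175.8 Ω, |Z₁| = 1094 Ω
Branch 2 (−jX_C): Z₂ = −j572.2 Ω
Parallel: Z = Z₁Z₂/(Z₁+Z₂), |Z| = 544.2 Ω, ∠Z = -60.60°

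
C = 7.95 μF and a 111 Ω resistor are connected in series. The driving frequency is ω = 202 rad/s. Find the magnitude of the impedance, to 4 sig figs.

632.5 Ω

X_C = 1/(ωC) = 622.7 Ω
Z = 111.0 − j622.7 Ω
|Z| = √(111.0² + 622.7²) = 632.5 Ω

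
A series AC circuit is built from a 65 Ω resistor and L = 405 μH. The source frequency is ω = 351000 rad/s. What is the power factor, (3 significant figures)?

X_L = ωL = 142 Ω
Z = 65.0 + j142 Ω
|Z| = √(65.0² + 142²) = 156 Ω
∠Z = arctan(142/65.0) = 65.4°
cos φ = cos(65.4°) = 0.416

0.416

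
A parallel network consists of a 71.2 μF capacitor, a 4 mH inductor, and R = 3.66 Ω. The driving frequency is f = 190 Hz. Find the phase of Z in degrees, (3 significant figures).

ω = 2πf = 1194 rad/s
X_L = ωL = 4.78 Ω
X_C = 1/(ωC) = 11.8 Ω
Parallel: admittances add. Y = 1/R + 1/(jωL) + jωC
Y = (0.273 − j0.124) S
|Y| = 0.300 S → |Z| = 1/|Y| = 3.33 Ω, ∠Z = −∠Y = 24.5°

24.5°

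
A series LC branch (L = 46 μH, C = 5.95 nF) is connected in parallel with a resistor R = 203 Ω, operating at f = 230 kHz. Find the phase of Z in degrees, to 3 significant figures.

-76.2°

ω = 2πf = 1.445e+06 rad/s
X_L = ωL = 66.5 Ω
X_C = 1/(ωC) = 116 Ω
Branch 1: Z₁ = R = 203 Ω
Branch 2 (series LC): Z₂ = j(X_L − X_C) = −j49.8 Ω
Parallel: Z = Z₁Z₂/(Z₁+Z₂), |Z| = 48.4 Ω, ∠Z = -76.2°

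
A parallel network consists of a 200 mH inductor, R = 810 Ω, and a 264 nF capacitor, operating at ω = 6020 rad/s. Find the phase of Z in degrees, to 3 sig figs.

-31.6°

X_L = ωL = 1200 Ω
X_C = 1/(ωC) = 629 Ω
Parallel: admittances add. Y = 1/R + 1/(jωL) + jωC
Y = (0.00123 + j0.000759) S
|Y| = 0.00145 S → |Z| = 1/|Y| = 690 Ω, ∠Z = −∠Y = -31.6°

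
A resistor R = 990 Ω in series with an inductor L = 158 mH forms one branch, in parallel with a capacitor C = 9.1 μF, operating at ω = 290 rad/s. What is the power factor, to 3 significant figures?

X_L = ωL = 45.8 Ω
X_C = 1/(ωC) = 379 Ω
Branch 1 (R+jX_L): Z₁ = 990 + j45.8 Ω, |Z₁| = 991 Ω
Branch 2 (−jX_C): Z₂ = −j379 Ω
Parallel: Z = Z₁Z₂/(Z₁+Z₂), |Z| = 360 Ω, ∠Z = -68.8°
cos φ = cos(-68.8°) = 0.362

0.362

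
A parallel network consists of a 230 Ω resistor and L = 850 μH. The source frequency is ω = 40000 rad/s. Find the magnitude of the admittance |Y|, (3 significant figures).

29.7 mS

X_L = ωL = 34.0 Ω
Parallel: admittances add. Y = 1/R + 1/(jωL)
Y = (0.00435 − j0.0294) S
|Y| = 0.0297 S → |Z| = 1/|Y| = 33.6 Ω, ∠Z = −∠Y = 81.6°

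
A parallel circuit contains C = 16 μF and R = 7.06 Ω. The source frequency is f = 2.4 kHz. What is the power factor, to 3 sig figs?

ω = 2πf = 15080 rad/s
X_C = 1/(ωC) = 4.14 Ω
Parallel: admittances add. Y = 1/R + jωC
Y = (0.142 + j0.241) S
|Y| = 0.280 S → |Z| = 1/|Y| = 3.57 Ω, ∠Z = −∠Y = -59.6°
cos φ = cos(-59.6°) = 0.506

0.506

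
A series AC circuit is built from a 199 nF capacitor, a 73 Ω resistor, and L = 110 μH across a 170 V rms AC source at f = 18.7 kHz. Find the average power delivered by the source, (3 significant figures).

ω = 2πf = 117500 rad/s
X_L = ωL = 12.9 Ω
X_C = 1/(ωC) = 42.8 Ω
Net reactance X = X_L − X_C = -29.8 Ω
Z = 73.0 − j29.8 Ω
|Z| = √(73.0² + 29.8²) = 78.9 Ω
∠Z = arctan(-29.8/73.0) = -22.2°
I = V/|Z| = 2.16 A
P = VI cos φ = 170 × 2.16 × cos(-22.2°) = 339 W

339 W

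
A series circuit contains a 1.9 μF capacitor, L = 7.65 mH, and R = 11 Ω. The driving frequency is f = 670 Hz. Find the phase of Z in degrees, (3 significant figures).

ω = 2πf = 4210 rad/s
X_L = ωL = 32.2 Ω
X_C = 1/(ωC) = 125 Ω
Net reactance X = X_L − X_C = -92.8 Ω
Z = 11.0 − j92.8 Ω
|Z| = √(11.0² + 92.8²) = 93.5 Ω
∠Z = arctan(-92.8/11.0) = -83.2°

-83.2°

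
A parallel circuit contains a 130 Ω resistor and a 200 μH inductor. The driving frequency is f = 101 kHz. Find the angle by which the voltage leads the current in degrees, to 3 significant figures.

ω = 2πf = 634600 rad/s
X_L = ωL = 127 Ω
Parallel: admittances add. Y = 1/R + 1/(jωL)
Y = (0.00769 − j0.00788) S
|Y| = 0.0110 S → |Z| = 1/|Y| = 90.8 Ω, ∠Z = −∠Y = 45.7°

45.7°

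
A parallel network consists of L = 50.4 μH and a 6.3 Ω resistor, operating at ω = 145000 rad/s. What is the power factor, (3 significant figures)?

X_L = ωL = 7.31 Ω
Parallel: admittances add. Y = 1/R + 1/(jωL)
Y = (0.159 − j0.137) S
|Y| = 0.210 S → |Z| = 1/|Y| = 4.77 Ω, ∠Z = −∠Y = 40.8°
cos φ = cos(40.8°) = 0.757

0.757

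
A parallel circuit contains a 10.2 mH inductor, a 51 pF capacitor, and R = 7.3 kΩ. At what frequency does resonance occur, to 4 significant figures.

ω₀ = 1/√(LC) = 1/√(0.0102 × 5.1e-11) = 1.386e+06 rad/s
f₀ = ω₀/(2π) = 220.7 kHz

220.7 kHz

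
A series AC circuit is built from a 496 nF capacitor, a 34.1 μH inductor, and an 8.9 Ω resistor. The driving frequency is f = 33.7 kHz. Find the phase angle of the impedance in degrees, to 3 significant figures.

ω = 2πf = 211700 rad/s
X_L = ωL = 7.22 Ω
X_C = 1/(ωC) = 9.52 Ω
Net reactance X = X_L − X_C = -2.30 Ω
Z = 8.90 − j2.30 Ω
|Z| = √(8.90² + 2.30²) = 9.19 Ω
∠Z = arctan(-2.30/8.90) = -14.5°

-14.5°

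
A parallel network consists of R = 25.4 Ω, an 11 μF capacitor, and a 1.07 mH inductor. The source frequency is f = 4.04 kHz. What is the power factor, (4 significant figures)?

ω = 2πf = 25380 rad/s
X_L = ωL = 27.16 Ω
X_C = 1/(ωC) = 3.581 Ω
Parallel: admittances add. Y = 1/R + 1/(jωL) + jωC
Y = (0.03937 + j0.2424) S
|Y| = 0.2456 S → |Z| = 1/|Y| = 4.072 Ω, ∠Z = −∠Y = -80.77°
cos φ = cos(-80.77°) = 0.1603

0.1603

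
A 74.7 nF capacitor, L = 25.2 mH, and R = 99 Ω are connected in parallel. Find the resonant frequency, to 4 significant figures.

3.668 kHz

ω₀ = 1/√(LC) = 1/√(0.0252 × 7.47e-08) = 23050 rad/s
f₀ = ω₀/(2π) = 3.668 kHz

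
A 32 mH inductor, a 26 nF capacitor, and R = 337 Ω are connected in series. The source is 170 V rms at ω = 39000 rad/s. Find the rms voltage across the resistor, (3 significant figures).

134 V

X_L = ωL = 1250 Ω
X_C = 1/(ωC) = 986 Ω
Net reactance X = X_L − X_C = 262 Ω
Z = 337 + j262 Ω
|Z| = √(337² + 262²) = 427 Ω
I = V/|Z| = 398 mA
V_R = I·|Z_R| = 0.398 × 337 = 134 V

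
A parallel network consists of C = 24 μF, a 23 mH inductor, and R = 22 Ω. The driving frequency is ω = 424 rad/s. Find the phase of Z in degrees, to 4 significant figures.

63.80°

X_L = ωL = 9.752 Ω
X_C = 1/(ωC) = 98.27 Ω
Parallel: admittances add. Y = 1/R + 1/(jωL) + jωC
Y = (0.04545 − j0.09237) S
|Y| = 0.1029 S → |Z| = 1/|Y| = 9.714 Ω, ∠Z = −∠Y = 63.80°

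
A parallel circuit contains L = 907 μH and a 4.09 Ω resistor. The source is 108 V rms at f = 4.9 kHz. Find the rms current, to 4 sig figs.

ω = 2πf = 30790 rad/s
X_L = ωL = 27.92 Ω
Parallel: admittances add. Y = 1/R + 1/(jωL)
Y = (0.2445 − j0.03581) S
|Y| = 0.2471 S → |Z| = 1/|Y| = 4.047 Ω, ∠Z = −∠Y = 8.333°
I = V/|Z| = 108/4.047 = 26.69 A

26.69 A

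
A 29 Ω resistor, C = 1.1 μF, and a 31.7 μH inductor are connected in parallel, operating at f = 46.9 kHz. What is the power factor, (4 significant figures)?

ω = 2πf = 294700 rad/s
X_L = ωL = 9.341 Ω
X_C = 1/(ωC) = 3.085 Ω
Parallel: admittances add. Y = 1/R + 1/(jωL) + jωC
Y = (0.03448 + j0.2171) S
|Y| = 0.2198 S → |Z| = 1/|Y| = 4.549 Ω, ∠Z = −∠Y = -80.97°
cos φ = cos(-80.97°) = 0.1569

0.1569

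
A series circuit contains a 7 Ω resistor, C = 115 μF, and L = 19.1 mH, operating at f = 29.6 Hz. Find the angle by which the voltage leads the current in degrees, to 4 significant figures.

-80.80°

ω = 2πf = 186.0 rad/s
X_L = ωL = 3.552 Ω
X_C = 1/(ωC) = 46.76 Ω
Net reactance X = X_L − X_C = -43.20 Ω
Z = 7.000 − j43.20 Ω
|Z| = √(7.000² + 43.20²) = 43.77 Ω
∠Z = arctan(-43.20/7.000) = -80.80°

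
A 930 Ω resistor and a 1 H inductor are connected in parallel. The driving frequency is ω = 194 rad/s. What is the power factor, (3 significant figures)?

0.204

X_L = ωL = 194 Ω
Parallel: admittances add. Y = 1/R + 1/(jωL)
Y = (0.00108 − j0.00515) S
|Y| = 0.00527 S → |Z| = 1/|Y| = 190 Ω, ∠Z = −∠Y = 78.2°
cos φ = cos(78.2°) = 0.204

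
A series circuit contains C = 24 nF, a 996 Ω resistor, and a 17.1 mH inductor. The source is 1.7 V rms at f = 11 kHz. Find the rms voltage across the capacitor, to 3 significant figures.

0.890 V

ω = 2πf = 69120 rad/s
X_L = ωL = 1180 Ω
X_C = 1/(ωC) = 603 Ω
Net reactance X = X_L − X_C = 579 Ω
Z = 996 + j579 Ω
|Z| = √(996² + 579²) = 1150 Ω
I = V/|Z| = 1.48 mA
V_C = I·|Z_C| = 0.00148 × 603 = 0.890 V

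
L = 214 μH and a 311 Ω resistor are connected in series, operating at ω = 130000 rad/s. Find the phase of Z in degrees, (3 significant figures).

5.11°

X_L = ωL = 27.8 Ω
Z = 311 + j27.8 Ω
|Z| = √(311² + 27.8²) = 312 Ω
∠Z = arctan(27.8/311) = 5.11°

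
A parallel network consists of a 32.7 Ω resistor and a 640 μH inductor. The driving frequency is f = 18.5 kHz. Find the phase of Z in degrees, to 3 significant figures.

ω = 2πf = 116200 rad/s
X_L = ωL = 74.4 Ω
Parallel: admittances add. Y = 1/R + 1/(jωL)
Y = (0.0306 − j0.0134) S
|Y| = 0.0334 S → |Z| = 1/|Y| = 29.9 Ω, ∠Z = −∠Y = 23.7°

23.7°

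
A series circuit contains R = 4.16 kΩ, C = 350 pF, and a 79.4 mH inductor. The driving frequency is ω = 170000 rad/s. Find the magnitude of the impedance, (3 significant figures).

5320 Ω

X_L = ωL = 13500 Ω
X_C = 1/(ωC) = 16800 Ω
Net reactance X = X_L − X_C = -3310 Ω
Z = 4160 − j3310 Ω
|Z| = √(4160² + 3310²) = 5320 Ω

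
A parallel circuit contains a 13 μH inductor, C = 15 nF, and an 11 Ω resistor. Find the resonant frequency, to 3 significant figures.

ω₀ = 1/√(LC) = 1/√(1.3e-05 × 1.5e-08) = 2.265e+06 rad/s
f₀ = ω₀/(2π) = 360 kHz

360 kHz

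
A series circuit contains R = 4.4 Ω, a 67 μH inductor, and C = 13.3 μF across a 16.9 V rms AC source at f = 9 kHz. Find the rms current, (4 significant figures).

ω = 2πf = 56550 rad/s
X_L = ωL = 3.789 Ω
X_C = 1/(ωC) = 1.330 Ω
Net reactance X = X_L − X_C = 2.459 Ω
Z = 4.400 + j2.459 Ω
|Z| = √(4.400² + 2.459²) = 5.041 Ω
I = V/|Z| = 16.9/5.041 = 3.353 A

3.353 A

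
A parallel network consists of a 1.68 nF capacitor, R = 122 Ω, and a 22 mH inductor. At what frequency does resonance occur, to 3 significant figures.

ω₀ = 1/√(LC) = 1/√(0.022 × 1.68e-09) = 164500 rad/s
f₀ = ω₀/(2π) = 26.2 kHz

26.2 kHz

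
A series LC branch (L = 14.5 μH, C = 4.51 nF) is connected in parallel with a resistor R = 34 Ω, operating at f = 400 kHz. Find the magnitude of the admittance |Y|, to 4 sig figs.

35.19 mS

ω = 2πf = 2.513e+06 rad/s
X_L = ωL = 36.44 Ω
X_C = 1/(ωC) = 88.22 Ω
Branch 1: Z₁ = R = 34.00 Ω
Branch 2 (series LC): Z₂ = j(X_L − X_C) = −j51.78 Ω
Parallel: Z = Z₁Z₂/(Z₁+Z₂), |Z| = 28.42 Ω, ∠Z = -33.29°
|Y| = 1/|Z| = 35.19 mS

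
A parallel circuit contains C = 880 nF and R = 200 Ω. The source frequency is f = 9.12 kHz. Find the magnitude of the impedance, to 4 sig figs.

ω = 2πf = 57300 rad/s
X_C = 1/(ωC) = 19.83 Ω
Parallel: admittances add. Y = 1/R + jωC
Y = (0.005000 + j0.05043) S
|Y| = 0.05067 S → |Z| = 1/|Y| = 19.73 Ω, ∠Z = −∠Y = -84.34°

19.73 Ω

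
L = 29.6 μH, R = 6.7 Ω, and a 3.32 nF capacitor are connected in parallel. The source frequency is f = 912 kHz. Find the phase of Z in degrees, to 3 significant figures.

-5.03°

ω = 2πf = 5.73e+06 rad/s
X_L = ωL = 170 Ω
X_C = 1/(ωC) = 52.6 Ω
Parallel: admittances add. Y = 1/R + 1/(jωL) + jωC
Y = (0.149 + j0.0131) S
|Y| = 0.150 S → |Z| = 1/|Y| = 6.67 Ω, ∠Z = −∠Y = -5.03°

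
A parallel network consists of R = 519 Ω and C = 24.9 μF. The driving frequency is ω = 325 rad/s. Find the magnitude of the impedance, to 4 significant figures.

120.2 Ω

X_C = 1/(ωC) = 123.6 Ω
Parallel: admittances add. Y = 1/R + jωC
Y = (0.001927 + j0.008092) S
|Y| = 0.008319 S → |Z| = 1/|Y| = 120.2 Ω, ∠Z = −∠Y = -76.61°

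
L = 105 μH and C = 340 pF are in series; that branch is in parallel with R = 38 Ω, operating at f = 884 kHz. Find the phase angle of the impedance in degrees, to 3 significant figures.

35.3°

ω = 2πf = 5.554e+06 rad/s
X_L = ωL = 583 Ω
X_C = 1/(ωC) = 530 Ω
Branch 1: Z₁ = R = 38.0 Ω
Branch 2 (series LC): Z₂ = j(X_L − X_C) = j53.7 Ω
Parallel: Z = Z₁Z₂/(Z₁+Z₂), |Z| = 31.0 Ω, ∠Z = 35.3°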